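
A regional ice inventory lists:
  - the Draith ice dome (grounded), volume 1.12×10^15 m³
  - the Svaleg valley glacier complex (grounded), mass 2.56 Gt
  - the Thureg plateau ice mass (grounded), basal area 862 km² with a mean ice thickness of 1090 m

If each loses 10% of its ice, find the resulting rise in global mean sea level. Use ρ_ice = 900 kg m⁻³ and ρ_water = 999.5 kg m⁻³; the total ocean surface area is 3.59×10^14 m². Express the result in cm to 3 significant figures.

≈ 28.1 cm

Draith: 0.1 × 1.12×10^15 m³ × (900/999.5) = 1.009×10^14 m³ of water.
Svaleg: 0.1 × 2.56 Gt = 2.560×10^11 kg; dividing by ρ_w = 999.5 kg m⁻³ gives 2.561×10^8 m³ of water.
Thureg: ice volume = 862 km² × 1090 m = 939.6 km³; 0.1 × 939.6 × (900/999.5) = 84.60 km³ of water.
Total added water ≈ 1.009×10^14 m³ over 3.59×10^14 m² → Δh = 0.281 m = 28.1 cm.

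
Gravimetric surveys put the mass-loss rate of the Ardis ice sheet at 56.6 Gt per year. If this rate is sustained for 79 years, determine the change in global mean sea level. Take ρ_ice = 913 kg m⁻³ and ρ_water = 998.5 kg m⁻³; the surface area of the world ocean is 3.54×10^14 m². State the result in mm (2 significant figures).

≈ 13 mm

Total mass lost = 56.6 Gt/yr × 79 yr = 4471 Gt = 4.471×10^15 kg.
ρ_w = 998.5 kg m⁻³, so water volume = 4.471×10^15 / 998.5 = 4.478×10^12 m³.
Δh = 4.478×10^12 / 3.54×10^14 = 0.0127 m = 13 mm.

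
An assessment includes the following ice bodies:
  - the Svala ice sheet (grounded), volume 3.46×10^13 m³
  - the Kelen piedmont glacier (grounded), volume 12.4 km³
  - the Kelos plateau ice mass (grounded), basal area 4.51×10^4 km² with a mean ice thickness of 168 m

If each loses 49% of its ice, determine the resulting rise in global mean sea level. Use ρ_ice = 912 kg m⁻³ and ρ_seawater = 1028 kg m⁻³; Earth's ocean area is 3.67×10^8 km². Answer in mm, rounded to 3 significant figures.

Svala: 0.49 × 3.46×10^13 m³ × (912/1028) = 1.504×10^13 m³ of water.
Kelen: 0.49 × 12.4 km³ × (912/1028) = 5.390 km³ of water.
Kelos: ice volume = 4.51×10^4 km² × 168 m = 7577 km³; 0.49 × 7577 × (912/1028) = 3294 km³ of water.
Total added water ≈ 1.834×10^13 m³ over 3.67×10^14 m² → Δh = 0.0500 m = 50.0 mm.

≈ 50.0 mm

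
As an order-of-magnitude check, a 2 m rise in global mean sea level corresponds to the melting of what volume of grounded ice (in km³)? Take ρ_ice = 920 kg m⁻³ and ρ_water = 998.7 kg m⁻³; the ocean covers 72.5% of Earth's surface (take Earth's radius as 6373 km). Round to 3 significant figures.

Required water volume = Δh × A = 2 m × 3.70×10^14 m² = 7.401×10^14 m³ = 7.401×10^5 km³.
Ice volume = water volume × ρ_w/ρ_ice = 7.401×10^5 × 998.7/920 = 8.03×10^5 km³.

≈ 8.03×10^5 km³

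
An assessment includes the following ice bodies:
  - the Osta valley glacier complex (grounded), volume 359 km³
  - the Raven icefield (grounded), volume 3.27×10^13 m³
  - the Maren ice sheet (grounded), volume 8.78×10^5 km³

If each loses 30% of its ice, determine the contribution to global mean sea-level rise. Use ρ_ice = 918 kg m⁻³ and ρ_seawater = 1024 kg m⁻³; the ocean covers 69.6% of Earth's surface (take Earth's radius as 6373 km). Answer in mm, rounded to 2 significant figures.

≈ 690 mm

Osta: 0.3 × 359 km³ × (918/1024) = 96.55 km³ of water.
Raven: 0.3 × 3.27×10^13 m³ × (918/1024) = 8.795×10^12 m³ of water.
Maren: 0.3 × 8.78×10^5 km³ × (918/1024) = 2.361×10^5 km³ of water.
Total added water ≈ 2.450×10^14 m³ over 3.55×10^14 m² → Δh = 0.690 m = 690 mm.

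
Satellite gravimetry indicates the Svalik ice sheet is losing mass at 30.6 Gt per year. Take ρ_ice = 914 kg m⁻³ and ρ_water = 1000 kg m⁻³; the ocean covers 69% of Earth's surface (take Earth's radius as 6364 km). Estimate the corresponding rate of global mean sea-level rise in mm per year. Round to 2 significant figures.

ρ_w = 1000 kg m⁻³. Annual water volume added = 30.6 Gt / ρ_w = 3.060×10^13 kg / 1000 kg m⁻³ = 3.060×10^10 m³.
Δh per year = 3.060×10^10 / 3.51×10^14 = 8.71×10^-5 m = 0.087 mm.

≈ 0.087 mm/yr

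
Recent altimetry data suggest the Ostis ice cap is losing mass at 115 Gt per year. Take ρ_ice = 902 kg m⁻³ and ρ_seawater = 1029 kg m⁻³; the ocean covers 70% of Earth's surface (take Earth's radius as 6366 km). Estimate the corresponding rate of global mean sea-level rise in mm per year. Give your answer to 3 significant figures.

≈ 0.314 mm/yr

ρ_w = 1029 kg m⁻³. Annual water volume added = 115 Gt / ρ_w = 1.150×10^14 kg / 1029 kg m⁻³ = 1.118×10^11 m³.
Δh per year = 1.118×10^11 / 3.56×10^14 = 3.14×10^-4 m = 0.314 mm.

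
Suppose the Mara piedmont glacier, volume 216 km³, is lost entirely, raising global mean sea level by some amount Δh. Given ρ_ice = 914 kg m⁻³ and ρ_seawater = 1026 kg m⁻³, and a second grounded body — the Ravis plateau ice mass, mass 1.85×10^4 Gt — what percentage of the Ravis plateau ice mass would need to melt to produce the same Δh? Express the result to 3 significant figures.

Equal sea-level rise means equal mass of meltwater, i.e. equal mass of ice lost.
Ice mass of Mara: 1.974×10^14 kg; ice mass of Ravis: 1.850×10^16 kg.
Fraction required = 1.974×10^14 / 1.850×10^16 = 0.0107 → 1.07 %.

≈ 1.07 %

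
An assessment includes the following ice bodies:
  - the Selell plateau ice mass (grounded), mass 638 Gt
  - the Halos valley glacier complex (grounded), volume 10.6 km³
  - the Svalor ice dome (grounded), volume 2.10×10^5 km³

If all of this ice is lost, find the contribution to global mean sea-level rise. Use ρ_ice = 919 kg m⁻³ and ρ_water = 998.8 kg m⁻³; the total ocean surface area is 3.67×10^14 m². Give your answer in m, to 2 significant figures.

≈ 0.53 m

Selell: 638 Gt = 6.380×10^14 kg; dividing by ρ_w = 998.8 kg m⁻³ gives 6.388×10^11 m³ of water.
Halos: 10.6 km³ × (919/998.8) = 9.753 km³ of water.
Svalor: 2.10×10^5 km³ × (919/998.8) = 1.932×10^5 km³ of water.
Total added water ≈ 1.939×10^14 m³ over 3.67×10^14 m² → Δh = 0.528 m.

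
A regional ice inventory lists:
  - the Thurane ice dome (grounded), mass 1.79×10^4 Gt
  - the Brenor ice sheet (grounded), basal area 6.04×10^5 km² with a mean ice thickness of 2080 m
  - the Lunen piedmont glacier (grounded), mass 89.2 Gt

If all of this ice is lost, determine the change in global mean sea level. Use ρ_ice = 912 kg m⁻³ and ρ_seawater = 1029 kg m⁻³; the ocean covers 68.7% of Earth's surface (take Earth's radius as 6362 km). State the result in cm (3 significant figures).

≈ 324 cm

Thurane: 1.79×10^4 Gt = 1.790×10^16 kg; dividing by ρ_w = 1029 kg m⁻³ gives 1.740×10^13 m³ of water.
Brenor: ice volume = 6.04×10^5 km² × 2080 m = 1.256×10^6 km³; 1.256×10^6 × (912/1029) = 1.113×10^6 km³ of water.
Lunen: 89.2 Gt = 8.920×10^13 kg; dividing by ρ_w = 1029 kg m⁻³ gives 8.669×10^10 m³ of water.
Total added water ≈ 1.131×10^15 m³ over 3.49×10^14 m² → Δh = 3.24 m = 324 cm.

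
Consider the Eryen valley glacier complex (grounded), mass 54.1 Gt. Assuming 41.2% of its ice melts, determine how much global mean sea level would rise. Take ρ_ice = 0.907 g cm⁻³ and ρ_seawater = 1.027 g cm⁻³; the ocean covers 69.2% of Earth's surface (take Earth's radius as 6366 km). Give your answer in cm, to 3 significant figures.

Eryen: 0.412 × 54.1 Gt = 2.229×10^13 kg; dividing by ρ_w = 1.027 g cm⁻³ = 1027 kg m⁻³ gives 2.170×10^10 m³ of water.
Spread over 3.52×10^14 m² of ocean, Δh = 2.170×10^10 / 3.52×10^14 = 6.16×10^-5 m = 6.16×10^-3 cm.

≈ 6.16×10^-3 cm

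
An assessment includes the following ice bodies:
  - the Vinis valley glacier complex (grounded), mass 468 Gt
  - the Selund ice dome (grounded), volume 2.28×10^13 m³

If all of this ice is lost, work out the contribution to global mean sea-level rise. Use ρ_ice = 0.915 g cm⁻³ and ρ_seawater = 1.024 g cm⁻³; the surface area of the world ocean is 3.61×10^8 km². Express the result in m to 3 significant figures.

Vinis: 468 Gt = 4.680×10^14 kg; dividing by ρ_w = 1.024 g cm⁻³ = 1024 kg m⁻³ gives 4.570×10^11 m³ of water.
Selund: 2.28×10^13 m³ × (915/1024) = 2.037×10^13 m³ of water.
Total added water ≈ 2.083×10^13 m³ over 3.61×10^14 m² → Δh = 0.0577 m.

≈ 0.0577 m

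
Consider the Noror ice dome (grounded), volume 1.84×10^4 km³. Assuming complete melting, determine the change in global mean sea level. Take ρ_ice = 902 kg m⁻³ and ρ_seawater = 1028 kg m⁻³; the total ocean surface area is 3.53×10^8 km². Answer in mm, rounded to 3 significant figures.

≈ 45.7 mm

Noror: 1.84×10^4 km³ × (902/1028) = 1.614×10^4 km³ of water.
Spread over 3.53×10^14 m² of ocean, Δh = 1.614×10^13 / 3.53×10^14 = 0.0457 m = 45.7 mm.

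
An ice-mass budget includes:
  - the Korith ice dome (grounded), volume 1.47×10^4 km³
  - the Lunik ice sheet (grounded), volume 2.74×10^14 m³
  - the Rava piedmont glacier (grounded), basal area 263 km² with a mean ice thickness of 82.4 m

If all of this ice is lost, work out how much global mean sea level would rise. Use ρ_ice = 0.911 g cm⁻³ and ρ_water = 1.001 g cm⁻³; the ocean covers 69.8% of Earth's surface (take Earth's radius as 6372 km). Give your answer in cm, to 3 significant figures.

≈ 73.8 cm

Korith: 1.47×10^4 km³ × (911/1001) = 1.338×10^4 km³ of water.
Lunik: 2.74×10^14 m³ × (911/1001) = 2.494×10^14 m³ of water.
Rava: ice volume = 263 km² × 82.4 m = 21.67 km³; 21.67 × (911/1001) = 19.72 km³ of water.
Total added water ≈ 2.628×10^14 m³ over 3.56×10^14 m² → Δh = 0.738 m = 73.8 cm.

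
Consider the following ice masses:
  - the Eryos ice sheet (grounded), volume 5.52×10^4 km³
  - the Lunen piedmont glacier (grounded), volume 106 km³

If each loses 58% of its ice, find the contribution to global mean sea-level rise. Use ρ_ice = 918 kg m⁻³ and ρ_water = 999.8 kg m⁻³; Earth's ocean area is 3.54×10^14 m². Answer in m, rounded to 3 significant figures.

≈ 0.0832 m

Eryos: 0.58 × 5.52×10^4 km³ × (918/999.8) = 2.940×10^4 km³ of water.
Lunen: 0.58 × 106 km³ × (918/999.8) = 56.45 km³ of water.
Total added water ≈ 2.945×10^13 m³ over 3.54×10^14 m² → Δh = 0.0832 m.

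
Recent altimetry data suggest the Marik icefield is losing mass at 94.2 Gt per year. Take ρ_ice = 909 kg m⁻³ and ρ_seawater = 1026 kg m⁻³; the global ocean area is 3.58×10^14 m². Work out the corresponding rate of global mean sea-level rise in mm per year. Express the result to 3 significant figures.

ρ_w = 1026 kg m⁻³. Annual water volume added = 94.2 Gt / ρ_w = 9.420×10^13 kg / 1026 kg m⁻³ = 9.181×10^10 m³.
Δh per year = 9.181×10^10 / 3.58×10^14 = 2.56×10^-4 m = 0.256 mm.

≈ 0.256 mm/yr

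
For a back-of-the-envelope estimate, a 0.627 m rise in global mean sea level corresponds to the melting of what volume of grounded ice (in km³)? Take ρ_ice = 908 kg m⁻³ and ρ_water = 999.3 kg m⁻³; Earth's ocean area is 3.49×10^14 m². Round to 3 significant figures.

≈ 2.41×10^5 km³

Required water volume = Δh × A = 0.627 m × 3.49×10^14 m² = 2.188×10^14 m³ = 2.188×10^5 km³.
Ice volume = water volume × ρ_w/ρ_ice = 2.188×10^5 × 999.3/908 = 2.41×10^5 km³.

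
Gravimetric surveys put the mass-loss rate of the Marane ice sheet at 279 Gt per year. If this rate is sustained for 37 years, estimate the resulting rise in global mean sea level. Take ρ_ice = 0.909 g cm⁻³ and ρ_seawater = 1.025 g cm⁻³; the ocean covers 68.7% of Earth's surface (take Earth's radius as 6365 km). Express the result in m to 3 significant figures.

≈ 0.0288 m

Total mass lost = 279 Gt/yr × 37 yr = 1.032×10^4 Gt = 1.032×10^16 kg.
ρ_w = 1.025 g cm⁻³ = 1025 kg m⁻³, so water volume = 1.032×10^16 / 1025 = 1.007×10^13 m³.
Δh = 1.007×10^13 / 3.50×10^14 = 0.0288 m.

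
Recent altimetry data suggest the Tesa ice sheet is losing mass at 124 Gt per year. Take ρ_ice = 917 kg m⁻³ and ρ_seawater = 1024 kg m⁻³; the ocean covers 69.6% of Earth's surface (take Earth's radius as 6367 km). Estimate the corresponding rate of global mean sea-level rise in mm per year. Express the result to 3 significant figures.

≈ 0.342 mm/yr

ρ_w = 1024 kg m⁻³. Annual water volume added = 124 Gt / ρ_w = 1.240×10^14 kg / 1024 kg m⁻³ = 1.211×10^11 m³.
Δh per year = 1.211×10^11 / 3.55×10^14 = 3.42×10^-4 m = 0.342 mm.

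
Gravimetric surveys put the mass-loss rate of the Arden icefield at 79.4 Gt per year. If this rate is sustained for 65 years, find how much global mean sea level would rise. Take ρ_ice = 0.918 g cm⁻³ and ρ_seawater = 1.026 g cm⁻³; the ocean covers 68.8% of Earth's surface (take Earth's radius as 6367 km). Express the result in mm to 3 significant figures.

Total mass lost = 79.4 Gt/yr × 65 yr = 5161 Gt = 5.161×10^15 kg.
ρ_w = 1.026 g cm⁻³ = 1026 kg m⁻³, so water volume = 5.161×10^15 / 1026 = 5.030×10^12 m³.
Δh = 5.030×10^12 / 3.50×10^14 = 0.0144 m = 14.4 mm.

≈ 14.4 mm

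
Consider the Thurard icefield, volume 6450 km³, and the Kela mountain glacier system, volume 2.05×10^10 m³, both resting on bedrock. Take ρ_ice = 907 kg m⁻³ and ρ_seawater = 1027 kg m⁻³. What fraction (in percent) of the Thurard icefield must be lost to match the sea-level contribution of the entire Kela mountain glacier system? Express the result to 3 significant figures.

≈ 0.318 %

Equal sea-level rise means equal mass of meltwater, i.e. equal mass of ice lost.
Ice mass of Kela: 1.859×10^13 kg; ice mass of Thurard: 5.850×10^15 kg.
Fraction required = 1.859×10^13 / 5.850×10^15 = 3.18×10^-3 → 0.318 %.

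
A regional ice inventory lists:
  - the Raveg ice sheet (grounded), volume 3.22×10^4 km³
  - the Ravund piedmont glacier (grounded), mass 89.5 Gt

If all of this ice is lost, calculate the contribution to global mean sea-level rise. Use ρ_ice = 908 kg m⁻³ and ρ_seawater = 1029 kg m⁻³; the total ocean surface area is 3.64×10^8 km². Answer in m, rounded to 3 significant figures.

≈ 0.0783 m

Raveg: 3.22×10^4 km³ × (908/1029) = 2.841×10^4 km³ of water.
Ravund: 89.5 Gt = 8.950×10^13 kg; dividing by ρ_w = 1029 kg m⁻³ gives 8.698×10^10 m³ of water.
Total added water ≈ 2.850×10^13 m³ over 3.64×10^14 m² → Δh = 0.0783 m.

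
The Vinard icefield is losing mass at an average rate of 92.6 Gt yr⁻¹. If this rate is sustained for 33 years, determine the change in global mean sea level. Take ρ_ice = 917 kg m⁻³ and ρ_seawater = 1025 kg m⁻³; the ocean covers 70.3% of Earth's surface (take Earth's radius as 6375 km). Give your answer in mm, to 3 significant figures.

≈ 8.30 mm

Total mass lost = 92.6 Gt/yr × 33 yr = 3056 Gt = 3.056×10^15 kg.
ρ_w = 1025 kg m⁻³, so water volume = 3.056×10^15 / 1025 = 2.981×10^12 m³.
Δh = 2.981×10^12 / 3.59×10^14 = 8.30×10^-3 m = 8.30 mm.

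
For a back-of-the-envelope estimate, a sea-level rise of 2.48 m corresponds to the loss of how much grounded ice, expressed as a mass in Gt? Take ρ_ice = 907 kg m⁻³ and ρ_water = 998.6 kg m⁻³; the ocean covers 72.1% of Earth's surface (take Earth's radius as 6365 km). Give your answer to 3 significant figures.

≈ 9.09×10^5 Gt

Required water volume = Δh × A = 2.48 m × 3.67×10^14 m² = 9.103×10^14 m³.
ρ_w = 998.6 kg m⁻³, so the mass of water = 9.103×10^14 m³ × 998.6 kg m⁻³ = 9.090×10^17 kg = 9.09×10^5 Gt (and the same mass of ice, by conservation).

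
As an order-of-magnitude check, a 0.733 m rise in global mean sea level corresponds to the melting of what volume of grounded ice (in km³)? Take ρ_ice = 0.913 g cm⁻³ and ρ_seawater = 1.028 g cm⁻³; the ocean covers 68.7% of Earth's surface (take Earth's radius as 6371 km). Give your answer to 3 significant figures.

≈ 2.89×10^5 km³

Required water volume = Δh × A = 0.733 m × 3.50×10^14 m² = 2.569×10^14 m³ = 2.569×10^5 km³.
Ice volume = water volume × ρ_w/ρ_ice = 2.569×10^5 × 1028/913 = 2.89×10^5 km³.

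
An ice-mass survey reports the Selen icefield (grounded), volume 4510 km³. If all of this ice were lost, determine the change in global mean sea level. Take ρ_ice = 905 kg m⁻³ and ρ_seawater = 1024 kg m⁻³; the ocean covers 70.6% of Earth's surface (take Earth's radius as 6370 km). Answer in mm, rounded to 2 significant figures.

Selen: 4510 km³ × (905/1024) = 3986 km³ of water.
Spread over 3.60×10^14 m² of ocean, Δh = 3.986×10^12 / 3.60×10^14 = 0.0111 m = 11 mm.

≈ 11 mm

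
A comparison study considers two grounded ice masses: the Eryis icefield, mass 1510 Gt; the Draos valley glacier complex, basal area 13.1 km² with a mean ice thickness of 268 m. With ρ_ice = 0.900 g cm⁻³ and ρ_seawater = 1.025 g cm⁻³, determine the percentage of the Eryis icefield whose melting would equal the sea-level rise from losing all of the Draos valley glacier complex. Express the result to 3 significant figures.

≈ 0.209 %

Equal sea-level rise means equal mass of meltwater, i.e. equal mass of ice lost.
Ice mass of Draos: 3.160×10^12 kg; ice mass of Eryis: 1.510×10^15 kg.
Fraction required = 3.160×10^12 / 1.510×10^15 = 2.09×10^-3 → 0.209 %.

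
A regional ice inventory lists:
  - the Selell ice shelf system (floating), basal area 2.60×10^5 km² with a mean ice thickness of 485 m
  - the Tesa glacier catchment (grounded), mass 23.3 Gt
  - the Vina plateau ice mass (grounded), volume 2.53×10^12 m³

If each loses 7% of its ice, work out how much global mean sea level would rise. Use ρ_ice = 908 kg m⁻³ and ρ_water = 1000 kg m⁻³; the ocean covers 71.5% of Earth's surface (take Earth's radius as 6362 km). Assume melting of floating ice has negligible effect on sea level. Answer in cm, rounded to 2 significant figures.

The Selell ice shelf system is floating and already displaces its own weight of water, so its melt adds essentially nothing to sea level.
Tesa: 0.07 × 23.3 Gt = 1.631×10^12 kg; dividing by ρ_w = 1000 kg m⁻³ gives 1.631×10^9 m³ of water.
Vina: 0.07 × 2.53×10^12 m³ × (908/1000) = 1.608×10^11 m³ of water.
Total added water ≈ 1.624×10^11 m³ over 3.64×10^14 m² → Δh = 4.47×10^-4 m = 0.045 cm.

≈ 0.045 cm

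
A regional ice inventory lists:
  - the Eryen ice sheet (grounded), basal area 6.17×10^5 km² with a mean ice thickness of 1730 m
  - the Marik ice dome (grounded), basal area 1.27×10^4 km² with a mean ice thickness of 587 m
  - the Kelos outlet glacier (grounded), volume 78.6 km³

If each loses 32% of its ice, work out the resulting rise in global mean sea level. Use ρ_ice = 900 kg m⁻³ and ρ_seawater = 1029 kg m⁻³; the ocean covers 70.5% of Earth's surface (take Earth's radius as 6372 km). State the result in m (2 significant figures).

≈ 0.84 m

Eryen: ice volume = 6.17×10^5 km² × 1730 m = 1.067×10^6 km³; 0.32 × 1.067×10^6 × (900/1029) = 2.988×10^5 km³ of water.
Marik: ice volume = 1.27×10^4 km² × 587 m = 7455 km³; 0.32 × 7455 × (900/1029) = 2087 km³ of water.
Kelos: 0.32 × 78.6 km³ × (900/1029) = 22.00 km³ of water.
Total added water ≈ 3.009×10^14 m³ over 3.60×10^14 m² → Δh = 0.836 m.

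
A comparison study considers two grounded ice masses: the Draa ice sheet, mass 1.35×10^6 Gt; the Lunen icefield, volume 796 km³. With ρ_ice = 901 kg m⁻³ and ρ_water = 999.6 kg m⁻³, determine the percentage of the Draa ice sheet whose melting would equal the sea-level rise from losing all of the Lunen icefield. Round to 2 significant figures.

Equal sea-level rise means equal mass of meltwater, i.e. equal mass of ice lost.
Ice mass of Lunen: 7.172×10^14 kg; ice mass of Draa: 1.350×10^18 kg.
Fraction required = 7.172×10^14 / 1.350×10^18 = 5.31×10^-4 → 0.053 %.

≈ 0.053 %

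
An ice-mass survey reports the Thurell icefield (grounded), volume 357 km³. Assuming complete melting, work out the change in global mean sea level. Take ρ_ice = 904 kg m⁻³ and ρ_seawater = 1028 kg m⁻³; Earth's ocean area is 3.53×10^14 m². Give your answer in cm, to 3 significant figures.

≈ 0.0889 cm

Thurell: 357 km³ × (904/1028) = 313.9 km³ of water.
Spread over 3.53×10^14 m² of ocean, Δh = 3.139×10^11 / 3.53×10^14 = 8.89×10^-4 m = 0.0889 cm.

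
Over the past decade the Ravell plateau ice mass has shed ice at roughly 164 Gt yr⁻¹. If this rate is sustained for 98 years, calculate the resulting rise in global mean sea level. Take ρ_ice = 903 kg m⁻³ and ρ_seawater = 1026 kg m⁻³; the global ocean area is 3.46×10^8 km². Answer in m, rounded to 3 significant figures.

≈ 0.0453 m

Total mass lost = 164 Gt/yr × 98 yr = 1.607×10^4 Gt = 1.607×10^16 kg.
ρ_w = 1026 kg m⁻³, so water volume = 1.607×10^16 / 1026 = 1.566×10^13 m³.
Δh = 1.566×10^13 / 3.46×10^14 = 0.0453 m.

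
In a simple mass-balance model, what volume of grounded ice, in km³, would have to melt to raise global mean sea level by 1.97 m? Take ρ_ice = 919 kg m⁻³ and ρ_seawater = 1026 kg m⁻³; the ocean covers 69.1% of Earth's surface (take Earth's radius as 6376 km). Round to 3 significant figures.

≈ 7.76×10^5 km³

Required water volume = Δh × A = 1.97 m × 3.53×10^14 m² = 6.954×10^14 m³ = 6.954×10^5 km³.
Ice volume = water volume × ρ_w/ρ_ice = 6.954×10^5 × 1026/919 = 7.76×10^5 km³.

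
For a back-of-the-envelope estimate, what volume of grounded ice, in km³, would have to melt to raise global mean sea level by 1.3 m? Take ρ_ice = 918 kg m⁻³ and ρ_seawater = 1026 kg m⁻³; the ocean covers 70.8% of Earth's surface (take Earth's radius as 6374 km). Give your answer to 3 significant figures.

≈ 5.25×10^5 km³

Required water volume = Δh × A = 1.3 m × 3.61×10^14 m² = 4.699×10^14 m³ = 4.699×10^5 km³.
Ice volume = water volume × ρ_w/ρ_ice = 4.699×10^5 × 1026/918 = 5.25×10^5 km³.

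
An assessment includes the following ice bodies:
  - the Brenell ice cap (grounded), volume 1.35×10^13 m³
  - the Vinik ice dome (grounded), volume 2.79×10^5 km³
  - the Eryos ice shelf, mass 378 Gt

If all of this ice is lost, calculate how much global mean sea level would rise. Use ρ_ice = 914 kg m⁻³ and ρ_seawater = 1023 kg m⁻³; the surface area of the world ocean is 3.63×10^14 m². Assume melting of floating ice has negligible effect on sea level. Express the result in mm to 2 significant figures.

≈ 720 mm

Brenell: 1.35×10^13 m³ × (914/1023) = 1.206×10^13 m³ of water.
Vinik: 2.79×10^5 km³ × (914/1023) = 2.493×10^5 km³ of water.
The Eryos ice shelf is floating and already displaces its own weight of water, so its melt adds essentially nothing to sea level.
Total added water ≈ 2.613×10^14 m³ over 3.63×10^14 m² → Δh = 0.720 m = 720 mm.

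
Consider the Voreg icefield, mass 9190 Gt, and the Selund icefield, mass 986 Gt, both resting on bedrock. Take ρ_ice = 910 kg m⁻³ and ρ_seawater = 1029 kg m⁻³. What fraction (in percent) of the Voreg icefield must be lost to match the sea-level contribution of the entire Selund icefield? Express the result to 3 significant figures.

≈ 10.7 %

Equal sea-level rise means equal mass of meltwater, i.e. equal mass of ice lost.
Ice mass of Selund: 9.860×10^14 kg; ice mass of Voreg: 9.190×10^15 kg.
Fraction required = 9.860×10^14 / 9.190×10^15 = 0.107 → 10.7 %.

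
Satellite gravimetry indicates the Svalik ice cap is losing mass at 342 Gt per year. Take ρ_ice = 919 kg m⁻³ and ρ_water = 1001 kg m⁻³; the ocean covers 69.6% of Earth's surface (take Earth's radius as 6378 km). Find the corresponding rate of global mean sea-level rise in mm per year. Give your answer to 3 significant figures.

≈ 0.960 mm/yr

ρ_w = 1001 kg m⁻³. Annual water volume added = 342 Gt / ρ_w = 3.420×10^14 kg / 1001 kg m⁻³ = 3.417×10^11 m³.
Δh per year = 3.417×10^11 / 3.56×10^14 = 9.60×10^-4 m = 0.960 mm.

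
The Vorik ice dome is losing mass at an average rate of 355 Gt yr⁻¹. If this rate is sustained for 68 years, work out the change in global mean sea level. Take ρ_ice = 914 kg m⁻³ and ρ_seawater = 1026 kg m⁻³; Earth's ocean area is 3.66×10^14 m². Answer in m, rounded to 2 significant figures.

≈ 0.064 m

Total mass lost = 355 Gt/yr × 68 yr = 2.414×10^4 Gt = 2.414×10^16 kg.
ρ_w = 1026 kg m⁻³, so water volume = 2.414×10^16 / 1026 = 2.353×10^13 m³.
Δh = 2.353×10^13 / 3.66×10^14 = 0.0643 m.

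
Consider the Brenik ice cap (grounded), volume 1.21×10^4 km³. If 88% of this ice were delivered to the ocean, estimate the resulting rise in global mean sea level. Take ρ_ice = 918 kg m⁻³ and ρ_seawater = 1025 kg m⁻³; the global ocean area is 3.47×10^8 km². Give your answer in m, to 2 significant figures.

Brenik: 0.88 × 1.21×10^4 km³ × (918/1025) = 9536 km³ of water.
Spread over 3.47×10^14 m² of ocean, Δh = 9.536×10^12 / 3.47×10^14 = 0.0275 m.

≈ 0.027 m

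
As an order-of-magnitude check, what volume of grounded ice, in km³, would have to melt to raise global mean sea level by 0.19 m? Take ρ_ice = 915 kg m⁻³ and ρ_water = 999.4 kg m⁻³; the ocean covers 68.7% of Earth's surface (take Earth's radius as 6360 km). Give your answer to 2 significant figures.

Required water volume = Δh × A = 0.19 m × 3.49×10^14 m² = 6.635×10^13 m³ = 6.635×10^4 km³.
Ice volume = water volume × ρ_w/ρ_ice = 6.635×10^4 × 999.4/915 = 7.2×10^4 km³.

≈ 7.2×10^4 km³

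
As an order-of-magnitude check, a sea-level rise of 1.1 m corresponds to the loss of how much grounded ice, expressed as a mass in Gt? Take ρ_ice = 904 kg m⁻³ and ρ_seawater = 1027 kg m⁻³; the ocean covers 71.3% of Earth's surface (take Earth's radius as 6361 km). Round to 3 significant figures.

Required water volume = Δh × A = 1.1 m × 3.63×10^14 m² = 3.988×10^14 m³.
ρ_w = 1027 kg m⁻³, so the mass of water = 3.988×10^14 m³ × 1027 kg m⁻³ = 4.096×10^17 kg = 4.10×10^5 Gt (and the same mass of ice, by conservation).

≈ 4.10×10^5 Gt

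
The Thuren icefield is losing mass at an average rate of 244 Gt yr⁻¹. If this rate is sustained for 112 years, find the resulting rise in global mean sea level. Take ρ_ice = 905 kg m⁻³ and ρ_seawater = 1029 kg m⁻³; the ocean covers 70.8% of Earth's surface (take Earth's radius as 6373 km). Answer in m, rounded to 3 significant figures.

≈ 0.0735 m

Total mass lost = 244 Gt/yr × 112 yr = 2.733×10^4 Gt = 2.733×10^16 kg.
ρ_w = 1029 kg m⁻³, so water volume = 2.733×10^16 / 1029 = 2.656×10^13 m³.
Δh = 2.656×10^13 / 3.61×10^14 = 0.0735 m.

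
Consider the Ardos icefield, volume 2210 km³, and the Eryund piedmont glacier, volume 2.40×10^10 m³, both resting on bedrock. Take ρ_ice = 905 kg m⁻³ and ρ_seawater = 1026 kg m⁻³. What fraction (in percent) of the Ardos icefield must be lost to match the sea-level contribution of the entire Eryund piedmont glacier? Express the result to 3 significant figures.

Equal sea-level rise means equal mass of meltwater, i.e. equal mass of ice lost.
Ice mass of Eryund: 2.172×10^13 kg; ice mass of Ardos: 2.000×10^15 kg.
Fraction required = 2.172×10^13 / 2.000×10^15 = 0.0109 → 1.09 %.

≈ 1.09 %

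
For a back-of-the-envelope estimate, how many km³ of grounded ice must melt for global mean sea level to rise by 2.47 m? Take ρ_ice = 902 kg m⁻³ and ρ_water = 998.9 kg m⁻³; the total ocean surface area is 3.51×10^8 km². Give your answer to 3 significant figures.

≈ 9.60×10^5 km³

Required water volume = Δh × A = 2.47 m × 3.51×10^14 m² = 8.670×10^14 m³ = 8.670×10^5 km³.
Ice volume = water volume × ρ_w/ρ_ice = 8.670×10^5 × 998.9/902 = 9.60×10^5 km³.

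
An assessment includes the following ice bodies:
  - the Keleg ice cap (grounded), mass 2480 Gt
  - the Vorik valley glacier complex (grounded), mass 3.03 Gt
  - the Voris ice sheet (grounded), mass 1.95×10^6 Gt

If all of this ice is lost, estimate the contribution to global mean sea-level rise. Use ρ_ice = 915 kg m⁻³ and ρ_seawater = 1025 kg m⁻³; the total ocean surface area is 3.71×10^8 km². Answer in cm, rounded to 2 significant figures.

Keleg: 2480 Gt = 2.480×10^15 kg; dividing by ρ_w = 1025 kg m⁻³ gives 2.420×10^12 m³ of water.
Vorik: 3.03 Gt = 3.030×10^12 kg; dividing by ρ_w = 1025 kg m⁻³ gives 2.956×10^9 m³ of water.
Voris: 1.95×10^6 Gt = 1.950×10^18 kg; dividing by ρ_w = 1025 kg m⁻³ gives 1.902×10^15 m³ of water.
Total added water ≈ 1.905×10^15 m³ over 3.71×10^14 m² → Δh = 5.13 m = 510 cm.

≈ 510 cm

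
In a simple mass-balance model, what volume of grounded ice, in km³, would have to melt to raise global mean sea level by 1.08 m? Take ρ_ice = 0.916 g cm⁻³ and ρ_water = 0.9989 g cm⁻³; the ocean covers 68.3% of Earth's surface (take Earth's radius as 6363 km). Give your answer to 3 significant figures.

Required water volume = Δh × A = 1.08 m × 3.47×10^14 m² = 3.753×10^14 m³ = 3.753×10^5 km³.
Ice volume = water volume × ρ_w/ρ_ice = 3.753×10^5 × 998.9/916 = 4.09×10^5 km³.

≈ 4.09×10^5 km³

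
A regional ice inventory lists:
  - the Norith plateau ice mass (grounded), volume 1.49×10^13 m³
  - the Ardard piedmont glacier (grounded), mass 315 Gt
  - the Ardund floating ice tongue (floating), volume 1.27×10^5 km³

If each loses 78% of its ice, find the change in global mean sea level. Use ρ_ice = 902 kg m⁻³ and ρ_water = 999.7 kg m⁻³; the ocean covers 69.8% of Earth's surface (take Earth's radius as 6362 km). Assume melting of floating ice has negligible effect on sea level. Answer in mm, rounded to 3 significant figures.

Norith: 0.78 × 1.49×10^13 m³ × (902/999.7) = 1.049×10^13 m³ of water.
Ardard: 0.78 × 315 Gt = 2.457×10^14 kg; dividing by ρ_w = 999.7 kg m⁻³ gives 2.458×10^11 m³ of water.
The Ardund floating ice tongue is floating and already displaces its own weight of water, so its melt adds essentially nothing to sea level.
Total added water ≈ 1.073×10^13 m³ over 3.55×10^14 m² → Δh = 0.0302 m = 30.2 mm.

≈ 30.2 mm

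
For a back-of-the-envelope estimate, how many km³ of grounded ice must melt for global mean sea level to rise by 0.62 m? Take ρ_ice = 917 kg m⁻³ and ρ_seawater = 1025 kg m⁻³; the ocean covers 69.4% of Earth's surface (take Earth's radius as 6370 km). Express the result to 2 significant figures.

≈ 2.5×10^5 km³

Required water volume = Δh × A = 0.62 m × 3.54×10^14 m² = 2.194×10^14 m³ = 2.194×10^5 km³.
Ice volume = water volume × ρ_w/ρ_ice = 2.194×10^5 × 1025/917 = 2.5×10^5 km³.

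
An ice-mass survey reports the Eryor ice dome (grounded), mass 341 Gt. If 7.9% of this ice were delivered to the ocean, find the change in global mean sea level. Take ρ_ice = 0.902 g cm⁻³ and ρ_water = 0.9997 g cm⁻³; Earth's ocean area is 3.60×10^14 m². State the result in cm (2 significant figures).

Eryor: 0.079 × 341 Gt = 2.694×10^13 kg; dividing by ρ_w = 0.9997 g cm⁻³ = 999.7 kg m⁻³ gives 2.695×10^10 m³ of water.
Spread over 3.60×10^14 m² of ocean, Δh = 2.695×10^10 / 3.60×10^14 = 7.49×10^-5 m = 7.5×10^-3 cm.

≈ 7.5×10^-3 cm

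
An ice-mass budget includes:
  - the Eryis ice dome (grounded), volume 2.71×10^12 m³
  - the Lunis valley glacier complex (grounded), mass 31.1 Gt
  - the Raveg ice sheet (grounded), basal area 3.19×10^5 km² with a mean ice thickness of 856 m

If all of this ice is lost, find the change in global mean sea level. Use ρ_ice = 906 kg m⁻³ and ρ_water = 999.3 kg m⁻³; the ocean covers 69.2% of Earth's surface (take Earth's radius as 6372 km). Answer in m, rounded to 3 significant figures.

≈ 0.708 m

Eryis: 2.71×10^12 m³ × (906/999.3) = 2.457×10^12 m³ of water.
Lunis: 31.1 Gt = 3.110×10^13 kg; dividing by ρ_w = 999.3 kg m⁻³ gives 3.112×10^10 m³ of water.
Raveg: ice volume = 3.19×10^5 km² × 856 m = 2.731×10^5 km³; 2.731×10^5 × (906/999.3) = 2.476×10^5 km³ of water.
Total added water ≈ 2.501×10^14 m³ over 3.53×10^14 m² → Δh = 0.708 m.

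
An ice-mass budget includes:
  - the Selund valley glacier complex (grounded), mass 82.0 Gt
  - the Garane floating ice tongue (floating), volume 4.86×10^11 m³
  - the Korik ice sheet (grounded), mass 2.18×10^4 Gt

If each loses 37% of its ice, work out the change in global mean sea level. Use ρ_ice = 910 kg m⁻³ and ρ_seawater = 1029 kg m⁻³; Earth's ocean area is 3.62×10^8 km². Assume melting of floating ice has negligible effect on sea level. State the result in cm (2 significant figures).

≈ 2.2 cm

Selund: 0.37 × 82.0 Gt = 3.034×10^13 kg; dividing by ρ_w = 1029 kg m⁻³ gives 2.948×10^10 m³ of water.
The Garane floating ice tongue is floating and already displaces its own weight of water, so its melt adds essentially nothing to sea level.
Korik: 0.37 × 2.18×10^4 Gt = 8.066×10^15 kg; dividing by ρ_w = 1029 kg m⁻³ gives 7.839×10^12 m³ of water.
Total added water ≈ 7.868×10^12 m³ over 3.62×10^14 m² → Δh = 0.0217 m = 2.2 cm.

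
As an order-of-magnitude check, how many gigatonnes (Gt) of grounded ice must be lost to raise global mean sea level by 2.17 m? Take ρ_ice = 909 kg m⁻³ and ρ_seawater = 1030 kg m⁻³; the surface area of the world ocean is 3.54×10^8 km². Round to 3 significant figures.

Required water volume = Δh × A = 2.17 m × 3.54×10^14 m² = 7.682×10^14 m³.
ρ_w = 1030 kg m⁻³, so the mass of water = 7.682×10^14 m³ × 1030 kg m⁻³ = 7.912×10^17 kg = 7.91×10^5 Gt (and the same mass of ice, by conservation).

≈ 7.91×10^5 Gt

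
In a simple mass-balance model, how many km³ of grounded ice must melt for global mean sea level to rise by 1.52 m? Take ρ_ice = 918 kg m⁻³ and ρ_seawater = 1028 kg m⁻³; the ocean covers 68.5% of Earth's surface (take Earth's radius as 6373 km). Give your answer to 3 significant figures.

≈ 5.95×10^5 km³

Required water volume = Δh × A = 1.52 m × 3.50×10^14 m² = 5.314×10^14 m³ = 5.314×10^5 km³.
Ice volume = water volume × ρ_w/ρ_ice = 5.314×10^5 × 1028/918 = 5.95×10^5 km³.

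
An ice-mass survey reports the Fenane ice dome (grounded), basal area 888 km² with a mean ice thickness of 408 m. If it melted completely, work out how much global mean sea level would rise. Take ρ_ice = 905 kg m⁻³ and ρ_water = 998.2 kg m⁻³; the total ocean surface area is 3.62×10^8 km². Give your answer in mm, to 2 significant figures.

≈ 0.91 mm

Fenane: ice volume = 888 km² × 408 m = 362.3 km³; 362.3 × (905/998.2) = 328.5 km³ of water.
Spread over 3.62×10^14 m² of ocean, Δh = 3.285×10^11 / 3.62×10^14 = 9.07×10^-4 m = 0.91 mm.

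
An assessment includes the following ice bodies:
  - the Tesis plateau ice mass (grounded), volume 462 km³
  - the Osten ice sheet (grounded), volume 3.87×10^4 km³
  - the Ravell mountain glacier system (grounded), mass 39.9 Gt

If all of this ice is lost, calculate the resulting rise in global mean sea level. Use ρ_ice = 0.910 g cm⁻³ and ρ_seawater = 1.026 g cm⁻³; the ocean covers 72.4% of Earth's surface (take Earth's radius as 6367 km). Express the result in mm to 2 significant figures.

Tesis: 462 km³ × (910/1026) = 409.8 km³ of water.
Osten: 3.87×10^4 km³ × (910/1026) = 3.432×10^4 km³ of water.
Ravell: 39.9 Gt = 3.990×10^13 kg; dividing by ρ_w = 1.026 g cm⁻³ = 1026 kg m⁻³ gives 3.889×10^10 m³ of water.
Total added water ≈ 3.477×10^13 m³ over 3.69×10^14 m² → Δh = 0.0943 m = 94 mm.

≈ 94 mm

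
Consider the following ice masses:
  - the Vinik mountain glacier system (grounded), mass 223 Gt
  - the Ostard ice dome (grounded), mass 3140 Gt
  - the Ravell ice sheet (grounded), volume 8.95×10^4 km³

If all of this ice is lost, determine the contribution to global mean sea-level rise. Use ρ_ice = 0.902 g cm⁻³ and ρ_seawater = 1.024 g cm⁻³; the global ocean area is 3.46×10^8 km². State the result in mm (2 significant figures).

Vinik: 223 Gt = 2.230×10^14 kg; dividing by ρ_w = 1.024 g cm⁻³ = 1024 kg m⁻³ gives 2.178×10^11 m³ of water.
Ostard: 3140 Gt = 3.140×10^15 kg; dividing by ρ_w = 1024 kg m⁻³ gives 3.066×10^12 m³ of water.
Ravell: 8.95×10^4 km³ × (902/1024) = 7.884×10^4 km³ of water.
Total added water ≈ 8.212×10^13 m³ over 3.46×10^14 m² → Δh = 0.237 m = 240 mm.

≈ 240 mm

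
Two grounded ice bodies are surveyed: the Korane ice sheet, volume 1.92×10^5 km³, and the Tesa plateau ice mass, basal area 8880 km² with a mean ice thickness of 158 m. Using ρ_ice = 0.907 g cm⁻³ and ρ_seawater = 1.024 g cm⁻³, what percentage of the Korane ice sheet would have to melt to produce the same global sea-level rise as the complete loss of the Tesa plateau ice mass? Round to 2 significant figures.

≈ 0.73 %

Equal sea-level rise means equal mass of meltwater, i.e. equal mass of ice lost.
Ice mass of Tesa: 1.273×10^15 kg; ice mass of Korane: 1.741×10^17 kg.
Fraction required = 1.273×10^15 / 1.741×10^17 = 7.31×10^-3 → 0.73 %.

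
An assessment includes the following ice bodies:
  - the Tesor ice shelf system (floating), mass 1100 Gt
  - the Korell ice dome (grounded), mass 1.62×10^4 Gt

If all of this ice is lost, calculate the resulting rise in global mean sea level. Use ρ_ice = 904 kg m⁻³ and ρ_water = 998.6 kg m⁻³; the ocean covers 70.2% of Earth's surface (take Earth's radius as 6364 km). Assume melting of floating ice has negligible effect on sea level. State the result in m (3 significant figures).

The Tesor ice shelf system is floating and already displaces its own weight of water, so its melt adds essentially nothing to sea level.
Korell: 1.62×10^4 Gt = 1.620×10^16 kg; dividing by ρ_w = 998.6 kg m⁻³ gives 1.622×10^13 m³ of water.
Total added water ≈ 1.622×10^13 m³ over 3.57×10^14 m² → Δh = 0.0454 m.

≈ 0.0454 m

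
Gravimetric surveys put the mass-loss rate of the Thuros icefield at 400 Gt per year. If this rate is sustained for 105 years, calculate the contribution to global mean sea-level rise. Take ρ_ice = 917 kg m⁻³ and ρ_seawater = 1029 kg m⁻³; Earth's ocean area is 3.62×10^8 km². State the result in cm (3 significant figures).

≈ 11.3 cm

Total mass lost = 400 Gt/yr × 105 yr = 4.200×10^4 Gt = 4.200×10^16 kg.
ρ_w = 1029 kg m⁻³, so water volume = 4.200×10^16 / 1029 = 4.082×10^13 m³.
Δh = 4.082×10^13 / 3.62×10^14 = 0.113 m = 11.3 cm.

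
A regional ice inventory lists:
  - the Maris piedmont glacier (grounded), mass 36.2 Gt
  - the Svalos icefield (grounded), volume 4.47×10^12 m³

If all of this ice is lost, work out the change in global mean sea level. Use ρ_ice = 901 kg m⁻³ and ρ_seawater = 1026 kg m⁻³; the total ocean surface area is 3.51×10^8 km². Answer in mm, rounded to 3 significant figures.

≈ 11.3 mm

Maris: 36.2 Gt = 3.620×10^13 kg; dividing by ρ_w = 1026 kg m⁻³ gives 3.528×10^10 m³ of water.
Svalos: 4.47×10^12 m³ × (901/1026) = 3.925×10^12 m³ of water.
Total added water ≈ 3.961×10^12 m³ over 3.51×10^14 m² → Δh = 0.0113 m = 11.3 mm.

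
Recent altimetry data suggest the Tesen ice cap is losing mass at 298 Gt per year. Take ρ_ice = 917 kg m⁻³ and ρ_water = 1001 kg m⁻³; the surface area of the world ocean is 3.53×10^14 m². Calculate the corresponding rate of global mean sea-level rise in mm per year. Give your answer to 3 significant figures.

ρ_w = 1001 kg m⁻³. Annual water volume added = 298 Gt / ρ_w = 2.980×10^14 kg / 1001 kg m⁻³ = 2.977×10^11 m³.
Δh per year = 2.977×10^11 / 3.53×10^14 = 8.43×10^-4 m = 0.843 mm.

≈ 0.843 mm/yr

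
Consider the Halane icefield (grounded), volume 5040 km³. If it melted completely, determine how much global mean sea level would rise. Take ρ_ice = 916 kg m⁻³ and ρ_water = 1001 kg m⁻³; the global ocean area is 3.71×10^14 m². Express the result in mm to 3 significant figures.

≈ 12.4 mm

Halane: 5040 km³ × (916/1001) = 4612 km³ of water.
Spread over 3.71×10^14 m² of ocean, Δh = 4.612×10^12 / 3.71×10^14 = 0.0124 m = 12.4 mm.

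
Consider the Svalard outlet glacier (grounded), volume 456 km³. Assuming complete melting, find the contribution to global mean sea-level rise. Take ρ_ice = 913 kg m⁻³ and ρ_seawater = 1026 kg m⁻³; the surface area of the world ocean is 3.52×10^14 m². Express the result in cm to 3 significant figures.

≈ 0.115 cm

Svalard: 456 km³ × (913/1026) = 405.8 km³ of water.
Spread over 3.52×10^14 m² of ocean, Δh = 4.058×10^11 / 3.52×10^14 = 1.15×10^-3 m = 0.115 cm.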